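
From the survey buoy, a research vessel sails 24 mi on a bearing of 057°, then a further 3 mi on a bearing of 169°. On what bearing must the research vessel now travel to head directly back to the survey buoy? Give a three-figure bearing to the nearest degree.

Leg 1 (057°, 24 mi): east 24 sin 57° = 20.13, north 24 cos 57° = 13.07
Leg 2 (169°, 3 mi): east 3 sin 169° = 0.57, north 3 cos 169° = -2.94
Net displacement: 20.70 east, 10.13 north. Direction back to start is (-20.70, -10.13): bearing = atan2(-20.70, -10.13) mod 360° = 243.93° ≈ 244°.

244°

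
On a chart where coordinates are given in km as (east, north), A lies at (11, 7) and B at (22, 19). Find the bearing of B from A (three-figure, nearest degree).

043°

Δeast = 22 − 11 = 11.00; Δnorth = 19 − 7 = 12.00.
Bearing = atan2(Δeast, Δnorth) mod 360° = 42.51° ≈ 043°.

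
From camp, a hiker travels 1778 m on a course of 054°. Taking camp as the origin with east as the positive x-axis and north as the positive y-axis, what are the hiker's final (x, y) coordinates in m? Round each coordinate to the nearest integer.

(1438, 1045)

Leg 1 (054°, 1778 m): east 1778 sin 54° = 1438.43, north 1778 cos 54° = 1045.08
Summing: 1438.43 m east, 1045.08 m north → (1438, 1045).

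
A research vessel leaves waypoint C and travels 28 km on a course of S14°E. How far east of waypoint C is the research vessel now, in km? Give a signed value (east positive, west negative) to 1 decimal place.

Leg 1 (S14°E, 28 km): east 28 sin 166° = 6.77, north 28 cos 166° = -27.17
Net east component: 6.77 km.

6.8 km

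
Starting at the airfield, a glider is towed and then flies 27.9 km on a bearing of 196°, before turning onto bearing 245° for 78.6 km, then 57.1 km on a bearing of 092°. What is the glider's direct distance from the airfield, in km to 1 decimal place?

Leg 1 (196°, 27.9 km): east 27.9 sin 196° = -7.69, north 27.9 cos 196° = -26.82
Leg 2 (245°, 78.6 km): east 78.6 sin 245° = -71.24, north 78.6 cos 245° = -33.22
Leg 3 (092°, 57.1 km): east 57.1 sin 92° = 57.07, north 57.1 cos 92° = -1.99
Net: -21.86 east, -62.03 north. Distance = √((-21.86)² + (-62.03)²) = 65.769 km.

65.8 km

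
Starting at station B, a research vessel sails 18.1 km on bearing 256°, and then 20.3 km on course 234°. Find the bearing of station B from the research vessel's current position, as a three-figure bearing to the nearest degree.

Leg 1 (256°, 18.1 km): east 18.1 sin 256° = -17.56, north 18.1 cos 256° = -4.38
Leg 2 (234°, 20.3 km): east 20.3 sin 234° = -16.42, north 20.3 cos 234° = -11.93
Net displacement: -33.99 east, -16.31 north. Direction back to start is (33.99, 16.31): bearing = atan2(33.99, 16.31) mod 360° = 64.36° ≈ 064°.

064°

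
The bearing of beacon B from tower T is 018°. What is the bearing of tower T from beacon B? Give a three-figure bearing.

Back-bearing = 018° + 180° = 198°.

198°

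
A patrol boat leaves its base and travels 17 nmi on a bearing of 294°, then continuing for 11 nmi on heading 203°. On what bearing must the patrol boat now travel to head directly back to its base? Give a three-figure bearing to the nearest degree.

081°

Leg 1 (294°, 17 nmi): east 17 sin 294° = -15.53, north 17 cos 294° = 6.91
Leg 2 (203°, 11 nmi): east 11 sin 203° = -4.30, north 11 cos 203° = -10.13
Net displacement: -19.83 east, -3.21 north. Direction back to start is (19.83, 3.21): bearing = atan2(19.83, 3.21) mod 360° = 80.80° ≈ 081°.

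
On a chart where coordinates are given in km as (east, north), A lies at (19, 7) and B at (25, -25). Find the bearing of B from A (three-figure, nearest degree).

Δeast = 25 − 19 = 6.00; Δnorth = -25 − 7 = -32.00.
Bearing = atan2(Δeast, Δnorth) mod 360° = 169.38° ≈ 169°.

169°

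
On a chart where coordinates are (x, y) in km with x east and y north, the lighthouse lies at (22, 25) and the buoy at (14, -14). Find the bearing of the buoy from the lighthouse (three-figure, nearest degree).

Δeast = 14 − 22 = -8.00; Δnorth = -14 − 25 = -39.00.
Bearing = atan2(Δeast, Δnorth) mod 360° = 191.59° ≈ 192°.

192°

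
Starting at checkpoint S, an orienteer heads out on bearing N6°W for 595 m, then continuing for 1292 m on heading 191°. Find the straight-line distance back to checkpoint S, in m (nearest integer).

744 m

Leg 1 (N6°W, 595 m): east 595 sin 354° = -62.19, north 595 cos 354° = 591.74
Leg 2 (191°, 1292 m): east 1292 sin 191° = -246.53, north 1292 cos 191° = -1268.26
Net: -308.72 east, -676.52 north. Distance = √((-308.72)² + (-676.52)²) = 743.633 m.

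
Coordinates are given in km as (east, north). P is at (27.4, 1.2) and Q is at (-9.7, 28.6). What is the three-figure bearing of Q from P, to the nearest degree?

306°

Δeast = -9.7 − 27.4 = -37.10; Δnorth = 28.6 − 1.2 = 27.40.
Bearing = atan2(Δeast, Δnorth) mod 360° = 306.45° ≈ 306°.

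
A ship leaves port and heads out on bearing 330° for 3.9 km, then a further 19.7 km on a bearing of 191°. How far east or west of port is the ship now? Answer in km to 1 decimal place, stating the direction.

Leg 1 (330°, 3.9 km): east 3.9 sin 330° = -1.95, north 3.9 cos 330° = 3.38
Leg 2 (191°, 19.7 km): east 19.7 sin 191° = -3.76, north 19.7 cos 191° = -19.34
Net east component: -5.71 km.

5.7 km west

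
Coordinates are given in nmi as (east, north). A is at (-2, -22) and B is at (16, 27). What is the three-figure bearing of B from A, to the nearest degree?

Δeast = 16 − -2 = 18.00; Δnorth = 27 − -22 = 49.00.
Bearing = atan2(Δeast, Δnorth) mod 360° = 20.17° ≈ 020°.

020°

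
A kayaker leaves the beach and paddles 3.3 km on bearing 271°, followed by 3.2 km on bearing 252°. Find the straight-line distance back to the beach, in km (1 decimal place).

6.4 km

Leg 1 (271°, 3.3 km): east 3.3 sin 271° = -3.30, north 3.3 cos 271° = 0.06
Leg 2 (252°, 3.2 km): east 3.2 sin 252° = -3.04, north 3.2 cos 252° = -0.99
Net: -6.34 east, -0.93 north. Distance = √((-6.34)² + (-0.93)²) = 6.411 km.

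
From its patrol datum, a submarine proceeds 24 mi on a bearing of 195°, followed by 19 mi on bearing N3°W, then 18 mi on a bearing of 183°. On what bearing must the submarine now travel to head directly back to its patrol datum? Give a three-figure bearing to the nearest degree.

020°

Leg 1 (195°, 24 mi): east 24 sin 195° = -6.21, north 24 cos 195° = -23.18
Leg 2 (N3°W, 19 mi): east 19 sin 357° = -0.99, north 19 cos 357° = 18.97
Leg 3 (183°, 18 mi): east 18 sin 183° = -0.94, north 18 cos 183° = -17.98
Net displacement: -8.15 east, -22.18 north. Direction back to start is (8.15, 22.18): bearing = atan2(8.15, 22.18) mod 360° = 20.17° ≈ 020°.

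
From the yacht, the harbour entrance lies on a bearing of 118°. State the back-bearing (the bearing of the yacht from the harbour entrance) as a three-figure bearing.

298°

Back-bearing = 118° + 180° = 298°.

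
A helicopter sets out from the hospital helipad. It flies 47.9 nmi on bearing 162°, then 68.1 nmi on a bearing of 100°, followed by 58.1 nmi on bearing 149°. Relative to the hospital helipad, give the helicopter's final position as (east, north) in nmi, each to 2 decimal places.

(111.79, -107.18)

Leg 1 (162°, 47.9 nmi): east 47.9 sin 162° = 14.80, north 47.9 cos 162° = -45.56
Leg 2 (100°, 68.1 nmi): east 68.1 sin 100° = 67.07, north 68.1 cos 100° = -11.83
Leg 3 (149°, 58.1 nmi): east 58.1 sin 149° = 29.92, north 58.1 cos 149° = -49.80
Summing: 111.79 nmi east, -107.18 nmi north → (111.79, -107.18).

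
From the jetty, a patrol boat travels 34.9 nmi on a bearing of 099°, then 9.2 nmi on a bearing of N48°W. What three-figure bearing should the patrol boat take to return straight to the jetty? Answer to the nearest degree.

269°

Leg 1 (099°, 34.9 nmi): east 34.9 sin 99° = 34.47, north 34.9 cos 99° = -5.46
Leg 2 (N48°W, 9.2 nmi): east 9.2 sin 312° = -6.84, north 9.2 cos 312° = 6.16
Net displacement: 27.63 east, 0.70 north. Direction back to start is (-27.63, -0.70): bearing = atan2(-27.63, -0.70) mod 360° = 268.56° ≈ 269°.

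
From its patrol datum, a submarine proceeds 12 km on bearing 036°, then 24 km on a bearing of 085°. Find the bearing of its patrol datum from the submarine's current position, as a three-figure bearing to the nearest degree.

249°

Leg 1 (036°, 12 km): east 12 sin 36° = 7.05, north 12 cos 36° = 9.71
Leg 2 (085°, 24 km): east 24 sin 85° = 23.91, north 24 cos 85° = 2.09
Net displacement: 30.96 east, 11.80 north. Direction back to start is (-30.96, -11.80): bearing = atan2(-30.96, -11.80) mod 360° = 249.14° ≈ 249°.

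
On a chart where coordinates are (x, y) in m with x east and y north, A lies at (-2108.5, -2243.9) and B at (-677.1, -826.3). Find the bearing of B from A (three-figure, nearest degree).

Δeast = -677.1 − -2108.5 = 1431.40; Δnorth = -826.3 − -2243.9 = 1417.60.
Bearing = atan2(Δeast, Δnorth) mod 360° = 45.28° ≈ 045°.

045°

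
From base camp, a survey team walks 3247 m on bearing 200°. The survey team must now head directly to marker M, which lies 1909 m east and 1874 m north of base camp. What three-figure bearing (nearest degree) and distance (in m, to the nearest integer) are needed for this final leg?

032°, 5777 m

Leg 1 (200°, 3247 m): east 3247 sin 200° = -1110.54, north 3247 cos 200° = -3051.18
Current position: (-1110.54, -3051.18). Target: (1909, 1874). Remaining: Δeast = 3019.54, Δnorth = 4925.18.
Bearing = atan2(3019.54, 4925.18) mod 360° = 31.51°; distance = √((3019.54)² + (4925.18)²) = 5777.113 m.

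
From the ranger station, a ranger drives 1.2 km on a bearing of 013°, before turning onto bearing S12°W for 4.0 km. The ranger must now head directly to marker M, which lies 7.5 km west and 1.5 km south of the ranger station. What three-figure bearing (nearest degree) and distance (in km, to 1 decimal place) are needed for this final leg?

Leg 1 (013°, 1.2 km): east 1.2 sin 13° = 0.27, north 1.2 cos 13° = 1.17
Leg 2 (S12°W, 4.0 km): east 4.0 sin 192° = -0.83, north 4.0 cos 192° = -3.91
Current position: (-0.56, -2.74). Target: (-7.5, -1.5). Remaining: Δeast = -6.94, Δnorth = 1.24.
Bearing = atan2(-6.94, 1.24) mod 360° = 280.16°; distance = √((-6.94)² + (1.24)²) = 7.049 km.

280°, 7.0 km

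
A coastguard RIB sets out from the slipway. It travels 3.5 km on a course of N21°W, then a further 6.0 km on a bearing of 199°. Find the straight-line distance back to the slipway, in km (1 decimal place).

4.0 km

Leg 1 (N21°W, 3.5 km): east 3.5 sin 339° = -1.25, north 3.5 cos 339° = 3.27
Leg 2 (199°, 6.0 km): east 6.0 sin 199° = -1.95, north 6.0 cos 199° = -5.67
Net: -3.21 east, -2.41 north. Distance = √((-3.21)² + (-2.41)²) = 4.010 km.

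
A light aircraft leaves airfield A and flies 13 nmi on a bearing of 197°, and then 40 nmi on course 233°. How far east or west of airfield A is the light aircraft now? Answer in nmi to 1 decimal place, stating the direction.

Leg 1 (197°, 13 nmi): east 13 sin 197° = -3.80, north 13 cos 197° = -12.43
Leg 2 (233°, 40 nmi): east 40 sin 233° = -31.95, north 40 cos 233° = -24.07
Net east component: -35.75 nmi.

35.7 nmi west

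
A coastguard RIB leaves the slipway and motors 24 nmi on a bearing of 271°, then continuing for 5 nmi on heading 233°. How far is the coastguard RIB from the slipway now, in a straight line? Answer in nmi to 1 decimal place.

Leg 1 (271°, 24 nmi): east 24 sin 271° = -24.00, north 24 cos 271° = 0.42
Leg 2 (233°, 5 nmi): east 5 sin 233° = -3.99, north 5 cos 233° = -3.01
Net: -27.99 east, -2.59 north. Distance = √((-27.99)² + (-2.59)²) = 28.109 nmi.

28.1 nmi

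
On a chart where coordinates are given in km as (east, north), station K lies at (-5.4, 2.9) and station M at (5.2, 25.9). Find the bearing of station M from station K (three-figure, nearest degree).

025°

Δeast = 5.2 − -5.4 = 10.60; Δnorth = 25.9 − 2.9 = 23.00.
Bearing = atan2(Δeast, Δnorth) mod 360° = 24.74° ≈ 025°.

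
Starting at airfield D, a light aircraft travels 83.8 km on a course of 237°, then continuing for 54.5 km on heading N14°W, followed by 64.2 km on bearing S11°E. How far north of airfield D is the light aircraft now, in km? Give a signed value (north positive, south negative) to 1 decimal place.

-55.8 km

Leg 1 (237°, 83.8 km): east 83.8 sin 237° = -70.28, north 83.8 cos 237° = -45.64
Leg 2 (N14°W, 54.5 km): east 54.5 sin 346° = -13.18, north 54.5 cos 346° = 52.88
Leg 3 (S11°E, 64.2 km): east 64.2 sin 169° = 12.25, north 64.2 cos 169° = -63.02
Net north component: -55.78 km.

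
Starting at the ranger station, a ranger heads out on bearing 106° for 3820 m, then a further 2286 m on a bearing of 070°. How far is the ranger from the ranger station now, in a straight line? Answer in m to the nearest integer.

Leg 1 (106°, 3820 m): east 3820 sin 106° = 3672.02, north 3820 cos 106° = -1052.93
Leg 2 (070°, 2286 m): east 2286 sin 70° = 2148.14, north 2286 cos 70° = 781.86
Net: 5820.16 east, -271.08 north. Distance = √((5820.16)² + (-271.08)²) = 5826.466 m.

5826 m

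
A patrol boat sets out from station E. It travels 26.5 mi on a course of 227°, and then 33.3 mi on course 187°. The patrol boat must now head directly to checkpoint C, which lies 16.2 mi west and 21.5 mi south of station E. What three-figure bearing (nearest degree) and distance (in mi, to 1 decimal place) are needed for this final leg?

Leg 1 (227°, 26.5 mi): east 26.5 sin 227° = -19.38, north 26.5 cos 227° = -18.07
Leg 2 (187°, 33.3 mi): east 33.3 sin 187° = -4.06, north 33.3 cos 187° = -33.05
Current position: (-23.44, -51.12). Target: (-16.2, -21.5). Remaining: Δeast = 7.24, Δnorth = 29.62.
Bearing = atan2(7.24, 29.62) mod 360° = 13.73°; distance = √((7.24)² + (29.62)²) = 30.496 mi.

014°, 30.5 mi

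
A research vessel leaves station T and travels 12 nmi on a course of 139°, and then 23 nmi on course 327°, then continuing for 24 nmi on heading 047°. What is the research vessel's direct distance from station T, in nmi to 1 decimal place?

Leg 1 (139°, 12 nmi): east 12 sin 139° = 7.87, north 12 cos 139° = -9.06
Leg 2 (327°, 23 nmi): east 23 sin 327° = -12.53, north 23 cos 327° = 19.29
Leg 3 (047°, 24 nmi): east 24 sin 47° = 17.55, north 24 cos 47° = 16.37
Net: 12.90 east, 26.60 north. Distance = √((12.90)² + (26.60)²) = 29.563 nmi.

29.6 nmi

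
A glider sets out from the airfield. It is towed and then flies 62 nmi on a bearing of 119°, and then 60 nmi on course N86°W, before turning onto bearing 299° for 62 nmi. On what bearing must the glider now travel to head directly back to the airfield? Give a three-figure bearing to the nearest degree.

Leg 1 (119°, 62 nmi): east 62 sin 119° = 54.23, north 62 cos 119° = -30.06
Leg 2 (N86°W, 60 nmi): east 60 sin 274° = -59.85, north 60 cos 274° = 4.19
Leg 3 (299°, 62 nmi): east 62 sin 299° = -54.23, north 62 cos 299° = 30.06
Net displacement: -59.85 east, 4.19 north. Direction back to start is (59.85, -4.19): bearing = atan2(59.85, -4.19) mod 360° = 94.00° ≈ 094°.

094°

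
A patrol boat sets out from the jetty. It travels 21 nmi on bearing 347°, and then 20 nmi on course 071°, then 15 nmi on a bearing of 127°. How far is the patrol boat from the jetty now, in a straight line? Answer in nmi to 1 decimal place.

31.7 nmi

Leg 1 (347°, 21 nmi): east 21 sin 347° = -4.72, north 21 cos 347° = 20.46
Leg 2 (071°, 20 nmi): east 20 sin 71° = 18.91, north 20 cos 71° = 6.51
Leg 3 (127°, 15 nmi): east 15 sin 127° = 11.98, north 15 cos 127° = -9.03
Net: 26.17 east, 17.95 north. Distance = √((26.17)² + (17.95)²) = 31.729 nmi.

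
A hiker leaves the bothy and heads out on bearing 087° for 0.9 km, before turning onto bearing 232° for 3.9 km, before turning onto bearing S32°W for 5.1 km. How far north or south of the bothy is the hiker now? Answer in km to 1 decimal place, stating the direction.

6.7 km south

Leg 1 (087°, 0.9 km): east 0.9 sin 87° = 0.90, north 0.9 cos 87° = 0.05
Leg 2 (232°, 3.9 km): east 3.9 sin 232° = -3.07, north 3.9 cos 232° = -2.40
Leg 3 (S32°W, 5.1 km): east 5.1 sin 212° = -2.70, north 5.1 cos 212° = -4.33
Net north component: -6.68 km.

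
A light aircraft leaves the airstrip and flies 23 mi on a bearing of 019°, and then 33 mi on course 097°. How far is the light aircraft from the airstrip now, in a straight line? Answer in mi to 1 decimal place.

Leg 1 (019°, 23 mi): east 23 sin 19° = 7.49, north 23 cos 19° = 21.75
Leg 2 (097°, 33 mi): east 33 sin 97° = 32.75, north 33 cos 97° = -4.02
Net: 40.24 east, 17.73 north. Distance = √((40.24)² + (17.73)²) = 43.973 mi.

44.0 mi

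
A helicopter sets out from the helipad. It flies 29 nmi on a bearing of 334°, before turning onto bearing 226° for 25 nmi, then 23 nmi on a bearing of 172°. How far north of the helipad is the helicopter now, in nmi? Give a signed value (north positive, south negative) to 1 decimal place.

Leg 1 (334°, 29 nmi): east 29 sin 334° = -12.71, north 29 cos 334° = 26.07
Leg 2 (226°, 25 nmi): east 25 sin 226° = -17.98, north 25 cos 226° = -17.37
Leg 3 (172°, 23 nmi): east 23 sin 172° = 3.20, north 23 cos 172° = -22.78
Net north component: -14.08 nmi.

-14.1 nmi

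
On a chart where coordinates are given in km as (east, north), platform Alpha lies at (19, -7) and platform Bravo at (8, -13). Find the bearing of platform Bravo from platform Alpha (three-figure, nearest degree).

241°

Δeast = 8 − 19 = -11.00; Δnorth = -13 − -7 = -6.00.
Bearing = atan2(Δeast, Δnorth) mod 360° = 241.39° ≈ 241°.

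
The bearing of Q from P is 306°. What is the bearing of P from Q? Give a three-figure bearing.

126°

Back-bearing = 306° − 180° = 126°.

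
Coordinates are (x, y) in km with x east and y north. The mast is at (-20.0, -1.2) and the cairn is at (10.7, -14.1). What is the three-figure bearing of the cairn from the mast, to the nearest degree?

Δeast = 10.7 − -20.0 = 30.70; Δnorth = -14.1 − -1.2 = -12.90.
Bearing = atan2(Δeast, Δnorth) mod 360° = 112.79° ≈ 113°.

113°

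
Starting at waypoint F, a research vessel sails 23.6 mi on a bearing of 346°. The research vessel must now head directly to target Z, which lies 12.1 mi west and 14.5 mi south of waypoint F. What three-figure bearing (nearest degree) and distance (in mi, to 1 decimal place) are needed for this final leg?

190°, 37.9 mi

Leg 1 (346°, 23.6 mi): east 23.6 sin 346° = -5.71, north 23.6 cos 346° = 22.90
Current position: (-5.71, 22.90). Target: (-12.1, -14.5). Remaining: Δeast = -6.39, Δnorth = -37.40.
Bearing = atan2(-6.39, -37.40) mod 360° = 189.70°; distance = √((-6.39)² + (-37.40)²) = 37.941 mi.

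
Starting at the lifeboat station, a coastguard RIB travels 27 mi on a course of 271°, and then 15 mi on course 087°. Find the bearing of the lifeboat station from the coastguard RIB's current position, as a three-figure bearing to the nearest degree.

096°

Leg 1 (271°, 27 mi): east 27 sin 271° = -27.00, north 27 cos 271° = 0.47
Leg 2 (087°, 15 mi): east 15 sin 87° = 14.98, north 15 cos 87° = 0.79
Net displacement: -12.02 east, 1.26 north. Direction back to start is (12.02, -1.26): bearing = atan2(12.02, -1.26) mod 360° = 95.97° ≈ 096°.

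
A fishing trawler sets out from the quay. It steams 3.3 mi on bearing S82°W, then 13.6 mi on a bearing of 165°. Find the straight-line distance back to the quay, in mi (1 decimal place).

13.6 mi

Leg 1 (S82°W, 3.3 mi): east 3.3 sin 262° = -3.27, north 3.3 cos 262° = -0.46
Leg 2 (165°, 13.6 mi): east 13.6 sin 165° = 3.52, north 13.6 cos 165° = -13.14
Net: 0.25 east, -13.60 north. Distance = √((0.25)² + (-13.60)²) = 13.598 mi.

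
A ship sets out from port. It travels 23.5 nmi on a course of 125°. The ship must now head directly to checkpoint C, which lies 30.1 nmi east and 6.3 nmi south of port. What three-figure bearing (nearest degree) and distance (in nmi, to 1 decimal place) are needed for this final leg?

057°, 13.0 nmi

Leg 1 (125°, 23.5 nmi): east 23.5 sin 125° = 19.25, north 23.5 cos 125° = -13.48
Current position: (19.25, -13.48). Target: (30.1, -6.3). Remaining: Δeast = 10.85, Δnorth = 7.18.
Bearing = atan2(10.85, 7.18) mod 360° = 56.51°; distance = √((10.85)² + (7.18)²) = 13.010 nmi.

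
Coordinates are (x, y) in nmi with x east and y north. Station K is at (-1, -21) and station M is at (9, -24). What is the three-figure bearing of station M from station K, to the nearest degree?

Δeast = 9 − -1 = 10.00; Δnorth = -24 − -21 = -3.00.
Bearing = atan2(Δeast, Δnorth) mod 360° = 106.70° ≈ 107°.

107°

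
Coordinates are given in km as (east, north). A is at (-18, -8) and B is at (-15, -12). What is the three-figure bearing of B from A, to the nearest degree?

Δeast = -15 − -18 = 3.00; Δnorth = -12 − -8 = -4.00.
Bearing = atan2(Δeast, Δnorth) mod 360° = 143.13° ≈ 143°.

143°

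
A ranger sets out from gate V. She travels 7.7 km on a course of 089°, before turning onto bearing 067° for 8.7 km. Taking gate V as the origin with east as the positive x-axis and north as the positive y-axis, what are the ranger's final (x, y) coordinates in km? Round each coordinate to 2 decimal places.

Leg 1 (089°, 7.7 km): east 7.7 sin 89° = 7.70, north 7.7 cos 89° = 0.13
Leg 2 (067°, 8.7 km): east 8.7 sin 67° = 8.01, north 8.7 cos 67° = 3.40
Summing: 15.71 km east, 3.53 km north → (15.71, 3.53).

(15.71, 3.53)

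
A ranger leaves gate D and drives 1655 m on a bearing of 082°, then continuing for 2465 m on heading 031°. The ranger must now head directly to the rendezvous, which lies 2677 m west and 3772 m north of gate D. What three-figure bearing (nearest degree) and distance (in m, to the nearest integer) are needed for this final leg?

284°, 5765 m

Leg 1 (082°, 1655 m): east 1655 sin 82° = 1638.89, north 1655 cos 82° = 230.33
Leg 2 (031°, 2465 m): east 2465 sin 31° = 1269.57, north 2465 cos 31° = 2112.92
Current position: (2908.46, 2343.25). Target: (-2677, 3772). Remaining: Δeast = -5585.46, Δnorth = 1428.75.
Bearing = atan2(-5585.46, 1428.75) mod 360° = 284.35°; distance = √((-5585.46)² + (1428.75)²) = 5765.303 m.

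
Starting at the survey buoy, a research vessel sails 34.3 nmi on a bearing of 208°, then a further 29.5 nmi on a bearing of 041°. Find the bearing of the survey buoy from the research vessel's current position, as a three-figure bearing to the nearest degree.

Leg 1 (208°, 34.3 nmi): east 34.3 sin 208° = -16.10, north 34.3 cos 208° = -30.29
Leg 2 (041°, 29.5 nmi): east 29.5 sin 41° = 19.35, north 29.5 cos 41° = 22.26
Net displacement: 3.25 east, -8.02 north. Direction back to start is (-3.25, 8.02): bearing = atan2(-3.25, 8.02) mod 360° = 337.94° ≈ 338°.

338°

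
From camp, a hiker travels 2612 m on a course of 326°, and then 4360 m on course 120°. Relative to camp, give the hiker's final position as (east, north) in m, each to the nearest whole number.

(2315, -15)

Leg 1 (326°, 2612 m): east 2612 sin 326° = -1460.61, north 2612 cos 326° = 2165.45
Leg 2 (120°, 4360 m): east 4360 sin 120° = 3775.87, north 4360 cos 120° = -2180.00
Summing: 2315.26 m east, -14.55 m north → (2315, -15).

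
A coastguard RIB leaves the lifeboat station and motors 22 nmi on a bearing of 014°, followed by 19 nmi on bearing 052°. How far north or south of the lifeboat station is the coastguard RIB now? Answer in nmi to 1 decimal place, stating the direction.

33.0 nmi north

Leg 1 (014°, 22 nmi): east 22 sin 14° = 5.32, north 22 cos 14° = 21.35
Leg 2 (052°, 19 nmi): east 19 sin 52° = 14.97, north 19 cos 52° = 11.70
Net north component: 33.04 nmi.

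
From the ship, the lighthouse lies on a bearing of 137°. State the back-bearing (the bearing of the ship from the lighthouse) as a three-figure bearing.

317°

Back-bearing = 137° + 180° = 317°.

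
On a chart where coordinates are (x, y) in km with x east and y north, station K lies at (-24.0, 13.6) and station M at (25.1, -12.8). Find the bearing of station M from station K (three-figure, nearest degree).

Δeast = 25.1 − -24.0 = 49.10; Δnorth = -12.8 − 13.6 = -26.40.
Bearing = atan2(Δeast, Δnorth) mod 360° = 118.27° ≈ 118°.

118°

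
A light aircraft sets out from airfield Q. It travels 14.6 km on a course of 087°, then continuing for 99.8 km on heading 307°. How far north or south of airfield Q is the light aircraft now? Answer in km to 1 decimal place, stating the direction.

60.8 km north

Leg 1 (087°, 14.6 km): east 14.6 sin 87° = 14.58, north 14.6 cos 87° = 0.76
Leg 2 (307°, 99.8 km): east 99.8 sin 307° = -79.70, north 99.8 cos 307° = 60.06
Net north component: 60.83 km.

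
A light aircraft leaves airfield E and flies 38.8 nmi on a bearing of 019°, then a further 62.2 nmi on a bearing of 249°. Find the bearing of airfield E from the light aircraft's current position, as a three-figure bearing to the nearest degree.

108°

Leg 1 (019°, 38.8 nmi): east 38.8 sin 19° = 12.63, north 38.8 cos 19° = 36.69
Leg 2 (249°, 62.2 nmi): east 62.2 sin 249° = -58.07, north 62.2 cos 249° = -22.29
Net displacement: -45.44 east, 14.40 north. Direction back to start is (45.44, -14.40): bearing = atan2(45.44, -14.40) mod 360° = 107.58° ≈ 108°.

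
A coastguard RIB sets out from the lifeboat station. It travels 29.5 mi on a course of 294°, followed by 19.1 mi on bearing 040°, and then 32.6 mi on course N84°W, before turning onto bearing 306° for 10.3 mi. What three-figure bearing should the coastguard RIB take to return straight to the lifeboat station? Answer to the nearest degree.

Leg 1 (294°, 29.5 mi): east 29.5 sin 294° = -26.95, north 29.5 cos 294° = 12.00
Leg 2 (040°, 19.1 mi): east 19.1 sin 40° = 12.28, north 19.1 cos 40° = 14.63
Leg 3 (N84°W, 32.6 mi): east 32.6 sin 276° = -32.42, north 32.6 cos 276° = 3.41
Leg 4 (306°, 10.3 mi): east 10.3 sin 306° = -8.33, north 10.3 cos 306° = 6.05
Net displacement: -55.43 east, 36.09 north. Direction back to start is (55.43, -36.09): bearing = atan2(55.43, -36.09) mod 360° = 123.07° ≈ 123°.

123°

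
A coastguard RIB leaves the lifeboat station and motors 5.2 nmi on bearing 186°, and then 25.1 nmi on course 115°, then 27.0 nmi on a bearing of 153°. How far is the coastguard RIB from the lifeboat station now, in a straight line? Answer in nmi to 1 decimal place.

52.7 nmi

Leg 1 (186°, 5.2 nmi): east 5.2 sin 186° = -0.54, north 5.2 cos 186° = -5.17
Leg 2 (115°, 25.1 nmi): east 25.1 sin 115° = 22.75, north 25.1 cos 115° = -10.61
Leg 3 (153°, 27.0 nmi): east 27.0 sin 153° = 12.26, north 27.0 cos 153° = -24.06
Net: 34.46 east, -39.84 north. Distance = √((34.46)² + (-39.84)²) = 52.675 nmi.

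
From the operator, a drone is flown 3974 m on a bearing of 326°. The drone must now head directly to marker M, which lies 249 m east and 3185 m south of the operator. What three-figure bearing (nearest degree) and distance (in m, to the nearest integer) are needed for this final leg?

159°, 6935 m

Leg 1 (326°, 3974 m): east 3974 sin 326° = -2222.23, north 3974 cos 326° = 3294.60
Current position: (-2222.23, 3294.60). Target: (249, -3185). Remaining: Δeast = 2471.23, Δnorth = -6479.60.
Bearing = atan2(2471.23, -6479.60) mod 360° = 159.12°; distance = √((2471.23)² + (-6479.60)²) = 6934.850 m.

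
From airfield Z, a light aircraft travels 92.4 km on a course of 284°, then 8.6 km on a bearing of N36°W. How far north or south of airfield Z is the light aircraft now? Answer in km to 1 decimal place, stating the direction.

29.3 km north

Leg 1 (284°, 92.4 km): east 92.4 sin 284° = -89.66, north 92.4 cos 284° = 22.35
Leg 2 (N36°W, 8.6 km): east 8.6 sin 324° = -5.05, north 8.6 cos 324° = 6.96
Net north component: 29.31 km.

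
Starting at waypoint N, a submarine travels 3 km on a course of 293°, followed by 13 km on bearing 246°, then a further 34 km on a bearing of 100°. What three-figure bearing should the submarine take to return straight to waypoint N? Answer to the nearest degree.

298°

Leg 1 (293°, 3 km): east 3 sin 293° = -2.76, north 3 cos 293° = 1.17
Leg 2 (246°, 13 km): east 13 sin 246° = -11.88, north 13 cos 246° = -5.29
Leg 3 (100°, 34 km): east 34 sin 100° = 33.48, north 34 cos 100° = -5.90
Net displacement: 18.85 east, -10.02 north. Direction back to start is (-18.85, 10.02): bearing = atan2(-18.85, 10.02) mod 360° = 298.00° ≈ 298°.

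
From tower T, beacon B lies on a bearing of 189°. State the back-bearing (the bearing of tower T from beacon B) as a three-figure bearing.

Back-bearing = 189° − 180° = 009°.

009°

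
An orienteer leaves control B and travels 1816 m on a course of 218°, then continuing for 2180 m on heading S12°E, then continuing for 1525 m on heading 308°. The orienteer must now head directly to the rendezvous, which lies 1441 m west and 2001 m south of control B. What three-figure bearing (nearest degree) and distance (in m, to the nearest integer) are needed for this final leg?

034°, 755 m

Leg 1 (218°, 1816 m): east 1816 sin 218° = -1118.04, north 1816 cos 218° = -1431.03
Leg 2 (S12°E, 2180 m): east 2180 sin 168° = 453.25, north 2180 cos 168° = -2132.36
Leg 3 (308°, 1525 m): east 1525 sin 308° = -1201.72, north 1525 cos 308° = 938.88
Current position: (-1866.51, -2624.51). Target: (-1441, -2001). Remaining: Δeast = 425.51, Δnorth = 623.51.
Bearing = atan2(425.51, 623.51) mod 360° = 34.31°; distance = √((425.51)² + (623.51)²) = 754.863 m.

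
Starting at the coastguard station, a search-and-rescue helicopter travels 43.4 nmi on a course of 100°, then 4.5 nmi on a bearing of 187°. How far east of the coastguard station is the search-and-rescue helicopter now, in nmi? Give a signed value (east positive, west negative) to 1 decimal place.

Leg 1 (100°, 43.4 nmi): east 43.4 sin 100° = 42.74, north 43.4 cos 100° = -7.54
Leg 2 (187°, 4.5 nmi): east 4.5 sin 187° = -0.55, north 4.5 cos 187° = -4.47
Net east component: 42.19 nmi.

42.2 nmi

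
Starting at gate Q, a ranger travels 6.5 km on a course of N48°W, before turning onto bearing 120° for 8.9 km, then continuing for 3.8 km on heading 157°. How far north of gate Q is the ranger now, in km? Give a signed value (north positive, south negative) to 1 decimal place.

Leg 1 (N48°W, 6.5 km): east 6.5 sin 312° = -4.83, north 6.5 cos 312° = 4.35
Leg 2 (120°, 8.9 km): east 8.9 sin 120° = 7.71, north 8.9 cos 120° = -4.45
Leg 3 (157°, 3.8 km): east 3.8 sin 157° = 1.48, north 3.8 cos 157° = -3.50
Net north component: -3.60 km.

-3.6 km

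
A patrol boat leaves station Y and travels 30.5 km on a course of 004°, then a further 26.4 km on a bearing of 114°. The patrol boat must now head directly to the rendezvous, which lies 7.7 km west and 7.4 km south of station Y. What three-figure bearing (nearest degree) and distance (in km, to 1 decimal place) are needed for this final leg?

Leg 1 (004°, 30.5 km): east 30.5 sin 4° = 2.13, north 30.5 cos 4° = 30.43
Leg 2 (114°, 26.4 km): east 26.4 sin 114° = 24.12, north 26.4 cos 114° = -10.74
Current position: (26.25, 19.69). Target: (-7.7, -7.4). Remaining: Δeast = -33.95, Δnorth = -27.09.
Bearing = atan2(-33.95, -27.09) mod 360° = 231.41°; distance = √((-33.95)² + (-27.09)²) = 43.428 km.

231°, 43.4 km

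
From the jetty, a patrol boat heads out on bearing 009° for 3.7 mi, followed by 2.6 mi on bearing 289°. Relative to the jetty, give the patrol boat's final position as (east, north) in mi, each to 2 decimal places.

Leg 1 (009°, 3.7 mi): east 3.7 sin 9° = 0.58, north 3.7 cos 9° = 3.65
Leg 2 (289°, 2.6 mi): east 2.6 sin 289° = -2.46, north 2.6 cos 289° = 0.85
Summing: -1.88 mi east, 4.50 mi north → (-1.88, 4.50).

(-1.88, 4.50)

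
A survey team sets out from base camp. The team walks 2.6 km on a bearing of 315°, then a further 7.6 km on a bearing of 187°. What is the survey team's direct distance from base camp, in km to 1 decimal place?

Leg 1 (315°, 2.6 km): east 2.6 sin 315° = -1.84, north 2.6 cos 315° = 1.84
Leg 2 (187°, 7.6 km): east 7.6 sin 187° = -0.93, north 7.6 cos 187° = -7.54
Net: -2.76 east, -5.70 north. Distance = √((-2.76)² + (-5.70)²) = 6.339 km.

6.3 km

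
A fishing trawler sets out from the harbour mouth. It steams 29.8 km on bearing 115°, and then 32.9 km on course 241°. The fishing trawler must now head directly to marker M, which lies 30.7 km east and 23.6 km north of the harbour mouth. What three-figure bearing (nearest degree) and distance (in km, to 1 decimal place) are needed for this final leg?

032°, 61.4 km

Leg 1 (115°, 29.8 km): east 29.8 sin 115° = 27.01, north 29.8 cos 115° = -12.59
Leg 2 (241°, 32.9 km): east 32.9 sin 241° = -28.77, north 32.9 cos 241° = -15.95
Current position: (-1.77, -28.54). Target: (30.7, 23.6). Remaining: Δeast = 32.47, Δnorth = 52.14.
Bearing = atan2(32.47, 52.14) mod 360° = 31.91°; distance = √((32.47)² + (52.14)²) = 61.426 km.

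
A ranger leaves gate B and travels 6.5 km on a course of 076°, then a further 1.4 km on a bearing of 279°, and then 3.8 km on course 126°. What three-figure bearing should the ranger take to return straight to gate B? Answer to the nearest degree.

Leg 1 (076°, 6.5 km): east 6.5 sin 76° = 6.31, north 6.5 cos 76° = 1.57
Leg 2 (279°, 1.4 km): east 1.4 sin 279° = -1.38, north 1.4 cos 279° = 0.22
Leg 3 (126°, 3.8 km): east 3.8 sin 126° = 3.07, north 3.8 cos 126° = -2.23
Net displacement: 8.00 east, -0.44 north. Direction back to start is (-8.00, 0.44): bearing = atan2(-8.00, 0.44) mod 360° = 273.16° ≈ 273°.

273°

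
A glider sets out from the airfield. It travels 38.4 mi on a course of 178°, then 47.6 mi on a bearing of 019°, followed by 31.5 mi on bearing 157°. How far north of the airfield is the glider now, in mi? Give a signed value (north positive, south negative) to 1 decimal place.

-22.4 mi

Leg 1 (178°, 38.4 mi): east 38.4 sin 178° = 1.34, north 38.4 cos 178° = -38.38
Leg 2 (019°, 47.6 mi): east 47.6 sin 19° = 15.50, north 47.6 cos 19° = 45.01
Leg 3 (157°, 31.5 mi): east 31.5 sin 157° = 12.31, north 31.5 cos 157° = -29.00
Net north component: -22.37 mi.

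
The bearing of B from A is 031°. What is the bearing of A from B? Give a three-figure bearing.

211°

Back-bearing = 031° + 180° = 211°.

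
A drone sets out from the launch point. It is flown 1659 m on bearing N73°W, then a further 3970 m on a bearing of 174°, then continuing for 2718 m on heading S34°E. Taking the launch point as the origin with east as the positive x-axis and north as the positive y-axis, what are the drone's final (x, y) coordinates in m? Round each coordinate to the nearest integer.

(348, -5717)

Leg 1 (N73°W, 1659 m): east 1659 sin 287° = -1586.51, north 1659 cos 287° = 485.04
Leg 2 (174°, 3970 m): east 3970 sin 174° = 414.98, north 3970 cos 174° = -3948.25
Leg 3 (S34°E, 2718 m): east 2718 sin 146° = 1519.89, north 2718 cos 146° = -2253.32
Summing: 348.35 m east, -5716.53 m north → (348, -5717).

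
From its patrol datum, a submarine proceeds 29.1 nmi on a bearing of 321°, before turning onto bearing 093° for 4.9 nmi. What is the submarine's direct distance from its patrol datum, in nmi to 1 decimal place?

Leg 1 (321°, 29.1 nmi): east 29.1 sin 321° = -18.31, north 29.1 cos 321° = 22.61
Leg 2 (093°, 4.9 nmi): east 4.9 sin 93° = 4.89, north 4.9 cos 93° = -0.26
Net: -13.42 east, 22.36 north. Distance = √((-13.42)² + (22.36)²) = 26.077 nmi.

26.1 nmi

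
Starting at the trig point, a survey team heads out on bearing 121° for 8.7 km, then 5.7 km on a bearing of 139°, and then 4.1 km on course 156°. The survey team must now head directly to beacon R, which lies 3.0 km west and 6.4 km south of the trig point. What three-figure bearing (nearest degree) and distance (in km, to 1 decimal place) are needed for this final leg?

291°, 17.0 km

Leg 1 (121°, 8.7 km): east 8.7 sin 121° = 7.46, north 8.7 cos 121° = -4.48
Leg 2 (139°, 5.7 km): east 5.7 sin 139° = 3.74, north 5.7 cos 139° = -4.30
Leg 3 (156°, 4.1 km): east 4.1 sin 156° = 1.67, north 4.1 cos 156° = -3.75
Current position: (12.86, -12.53). Target: (-3.0, -6.4). Remaining: Δeast = -15.86, Δnorth = 6.13.
Bearing = atan2(-15.86, 6.13) mod 360° = 291.12°; distance = √((-15.86)² + (6.13)²) = 17.007 km.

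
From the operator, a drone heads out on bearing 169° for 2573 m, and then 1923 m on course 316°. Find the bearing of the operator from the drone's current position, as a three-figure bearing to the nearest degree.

Leg 1 (169°, 2573 m): east 2573 sin 169° = 490.95, north 2573 cos 169° = -2525.73
Leg 2 (316°, 1923 m): east 1923 sin 316° = -1335.83, north 1923 cos 316° = 1383.29
Net displacement: -844.88 east, -1142.44 north. Direction back to start is (844.88, 1142.44): bearing = atan2(844.88, 1142.44) mod 360° = 36.48° ≈ 036°.

036°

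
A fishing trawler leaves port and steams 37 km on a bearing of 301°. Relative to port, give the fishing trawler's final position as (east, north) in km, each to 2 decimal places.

(-31.72, 19.06)

Leg 1 (301°, 37 km): east 37 sin 301° = -31.72, north 37 cos 301° = 19.06
Summing: -31.72 km east, 19.06 km north → (-31.72, 19.06).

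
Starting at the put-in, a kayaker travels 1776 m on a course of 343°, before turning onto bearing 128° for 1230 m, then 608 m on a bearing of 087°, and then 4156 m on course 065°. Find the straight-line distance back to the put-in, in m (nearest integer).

Leg 1 (343°, 1776 m): east 1776 sin 343° = -519.25, north 1776 cos 343° = 1698.40
Leg 2 (128°, 1230 m): east 1230 sin 128° = 969.25, north 1230 cos 128° = -757.26
Leg 3 (087°, 608 m): east 608 sin 87° = 607.17, north 608 cos 87° = 31.82
Leg 4 (065°, 4156 m): east 4156 sin 65° = 3766.62, north 4156 cos 65° = 1756.40
Net: 4823.78 east, 2729.36 north. Distance = √((4823.78)² + (2729.36)²) = 5542.406 m.

5542 m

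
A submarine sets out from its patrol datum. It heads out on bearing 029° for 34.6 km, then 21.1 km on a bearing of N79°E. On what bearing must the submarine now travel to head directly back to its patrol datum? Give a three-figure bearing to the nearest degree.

228°

Leg 1 (029°, 34.6 km): east 34.6 sin 29° = 16.77, north 34.6 cos 29° = 30.26
Leg 2 (N79°E, 21.1 km): east 21.1 sin 79° = 20.71, north 21.1 cos 79° = 4.03
Net displacement: 37.49 east, 34.29 north. Direction back to start is (-37.49, -34.29): bearing = atan2(-37.49, -34.29) mod 360° = 227.55° ≈ 228°.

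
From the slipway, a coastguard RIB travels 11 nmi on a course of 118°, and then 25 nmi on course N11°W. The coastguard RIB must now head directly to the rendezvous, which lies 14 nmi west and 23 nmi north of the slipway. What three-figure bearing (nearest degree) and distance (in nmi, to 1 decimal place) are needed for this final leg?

Leg 1 (118°, 11 nmi): east 11 sin 118° = 9.71, north 11 cos 118° = -5.16
Leg 2 (N11°W, 25 nmi): east 25 sin 349° = -4.77, north 25 cos 349° = 24.54
Current position: (4.94, 19.38). Target: (-14, 23). Remaining: Δeast = -18.94, Δnorth = 3.62.
Bearing = atan2(-18.94, 3.62) mod 360° = 280.83°; distance = √((-18.94)² + (3.62)²) = 19.286 nmi.

281°, 19.3 nmi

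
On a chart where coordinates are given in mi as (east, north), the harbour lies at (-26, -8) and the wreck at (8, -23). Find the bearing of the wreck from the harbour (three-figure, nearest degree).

Δeast = 8 − -26 = 34.00; Δnorth = -23 − -8 = -15.00.
Bearing = atan2(Δeast, Δnorth) mod 360° = 113.81° ≈ 114°.

114°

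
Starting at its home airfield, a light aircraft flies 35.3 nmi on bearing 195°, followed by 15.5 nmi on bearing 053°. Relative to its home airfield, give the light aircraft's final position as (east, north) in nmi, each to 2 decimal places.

Leg 1 (195°, 35.3 nmi): east 35.3 sin 195° = -9.14, north 35.3 cos 195° = -34.10
Leg 2 (053°, 15.5 nmi): east 15.5 sin 53° = 12.38, north 15.5 cos 53° = 9.33
Summing: 3.24 nmi east, -24.77 nmi north → (3.24, -24.77).

(3.24, -24.77)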